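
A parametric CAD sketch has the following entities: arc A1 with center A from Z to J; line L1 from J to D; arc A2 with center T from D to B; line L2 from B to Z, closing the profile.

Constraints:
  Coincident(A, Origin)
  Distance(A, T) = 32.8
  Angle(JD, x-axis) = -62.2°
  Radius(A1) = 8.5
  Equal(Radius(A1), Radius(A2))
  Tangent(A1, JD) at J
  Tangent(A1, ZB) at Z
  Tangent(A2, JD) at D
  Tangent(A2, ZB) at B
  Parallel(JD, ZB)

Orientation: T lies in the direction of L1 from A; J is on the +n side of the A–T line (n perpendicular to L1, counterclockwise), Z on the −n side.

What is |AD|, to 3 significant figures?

33.9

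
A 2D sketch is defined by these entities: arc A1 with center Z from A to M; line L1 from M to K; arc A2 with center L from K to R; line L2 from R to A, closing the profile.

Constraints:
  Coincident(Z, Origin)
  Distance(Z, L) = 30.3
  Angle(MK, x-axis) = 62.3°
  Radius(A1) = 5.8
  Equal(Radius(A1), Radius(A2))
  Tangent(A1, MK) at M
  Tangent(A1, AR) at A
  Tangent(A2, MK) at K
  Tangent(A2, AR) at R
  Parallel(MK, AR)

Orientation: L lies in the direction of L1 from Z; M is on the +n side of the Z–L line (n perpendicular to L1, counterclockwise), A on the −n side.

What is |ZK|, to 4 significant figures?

30.85

Tangency of A1 to both parallel lines with radius 5.8 puts M and A at Z ± 5.8·n: M = (-5.135, 2.696), A = (5.135, -2.696). Equal radii place K and R the same way about L: K = L + 5.8·n = (8.949, 29.52), R = L − 5.8·n = (19.22, 24.13). Then |ZK| = |K − Z| = 30.85.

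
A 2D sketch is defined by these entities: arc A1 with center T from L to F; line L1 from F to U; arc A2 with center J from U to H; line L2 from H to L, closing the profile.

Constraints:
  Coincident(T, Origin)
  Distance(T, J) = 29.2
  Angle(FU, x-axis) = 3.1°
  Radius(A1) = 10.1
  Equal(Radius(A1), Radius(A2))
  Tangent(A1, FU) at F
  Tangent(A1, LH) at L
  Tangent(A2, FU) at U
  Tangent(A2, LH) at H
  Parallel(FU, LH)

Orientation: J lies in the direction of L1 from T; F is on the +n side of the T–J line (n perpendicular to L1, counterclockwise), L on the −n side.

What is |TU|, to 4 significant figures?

30.90

Tangency of A1 to both parallel lines with radius 10.1 puts F and L at T ± 10.1·n: F = (-0.5462, 10.09), L = (0.5462, -10.09). Equal radii place U and H the same way about J: U = J + 10.1·n = (28.61, 11.66), H = J − 10.1·n = (29.70, -8.506). Then |TU| = |U − T| = 30.90.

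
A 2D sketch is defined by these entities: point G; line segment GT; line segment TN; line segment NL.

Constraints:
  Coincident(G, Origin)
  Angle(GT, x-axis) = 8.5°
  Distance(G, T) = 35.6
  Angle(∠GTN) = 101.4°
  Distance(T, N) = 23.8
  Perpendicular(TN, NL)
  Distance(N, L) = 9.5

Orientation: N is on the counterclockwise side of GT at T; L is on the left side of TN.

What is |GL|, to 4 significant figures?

39.95

G is at the origin; GT runs at 8.5° with length 35.6, so T = 35.6·(cos 8.5°, sin 8.5°) = (35.21, 5.262). ∠GTN = 101.4°, so TN runs at 8.5° + (180° − 101.4°) = 87.10° from the x-axis; with |TN| = 23.8, N = T + 23.8·(cos 87.10°, sin 87.10°) = (36.41, 29.03). TN is perpendicular to NL; with |NL| = 9.5 on the left of TN, L = N + 9.5·(-0.9987, 0.05059) = (26.93, 29.51). Then |GL| = |L − G| = 39.95.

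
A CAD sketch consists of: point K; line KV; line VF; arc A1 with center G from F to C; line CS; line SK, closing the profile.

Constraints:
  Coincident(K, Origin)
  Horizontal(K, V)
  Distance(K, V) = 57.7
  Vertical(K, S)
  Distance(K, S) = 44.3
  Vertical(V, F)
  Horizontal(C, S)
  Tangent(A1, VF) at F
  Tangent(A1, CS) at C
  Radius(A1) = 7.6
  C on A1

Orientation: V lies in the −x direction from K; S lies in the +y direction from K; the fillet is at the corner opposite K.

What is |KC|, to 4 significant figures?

66.88

The virtual corner opposite K is at (-57.70, 44.30). Since A1 is tangent to VF there, GF ⟂ VF and tangency of A1 to CS means the radius GC is perpendicular to CS, with radius 7.6, so the center G sits 7.6 in from both sides at G = (-50.10, 36.70). That places the tangent points at F = (-57.70, 36.70) on VF and C = (-50.10, 44.30) on CS. Then |KC| = |C − K| = 66.88.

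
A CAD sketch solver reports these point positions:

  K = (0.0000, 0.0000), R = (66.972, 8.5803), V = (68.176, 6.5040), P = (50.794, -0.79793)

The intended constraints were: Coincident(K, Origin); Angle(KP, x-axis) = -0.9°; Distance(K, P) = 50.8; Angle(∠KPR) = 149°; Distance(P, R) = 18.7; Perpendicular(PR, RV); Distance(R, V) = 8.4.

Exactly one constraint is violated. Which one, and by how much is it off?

Distance(R, V) = 8.4 — off by 6.00.

K = (0.00, 0.00) ✓; KP at -0.9000° ✓; |KP| = 50.80 ✓; ∠KPR = 149.0° ✓; |PR| = 18.70 ✓; ∠(PR, RV) = 89.99° ✓; |RV| = 2.400 ✗.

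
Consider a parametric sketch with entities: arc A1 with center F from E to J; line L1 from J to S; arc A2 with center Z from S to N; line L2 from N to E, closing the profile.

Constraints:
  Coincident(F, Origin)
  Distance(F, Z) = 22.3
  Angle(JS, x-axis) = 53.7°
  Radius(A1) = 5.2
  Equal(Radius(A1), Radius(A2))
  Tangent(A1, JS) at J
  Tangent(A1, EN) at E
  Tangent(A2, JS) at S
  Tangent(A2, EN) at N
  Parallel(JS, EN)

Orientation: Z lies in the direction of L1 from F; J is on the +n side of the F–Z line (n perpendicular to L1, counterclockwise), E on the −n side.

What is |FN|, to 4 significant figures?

22.90

The slot axis is L1's direction at 53.7°, so u = (cos 53.7°, sin 53.7°) = (0.5920, 0.8059) and n = (−sin 53.7°, cos 53.7°) = (-0.8059, 0.5920). F is at the origin and Z lies 22.3 along u from F, so Z = 22.3·u = (13.20, 17.97). Tangency of A1 to both parallel lines with radius 5.2 puts J and E at F ± 5.2·n: J = (-4.191, 3.078), E = (4.191, -3.078). Equal radii place S and N the same way about Z: S = Z + 5.2·n = (9.011, 21.05), N = Z − 5.2·n = (17.39, 14.89). Then |FN| = |N − F| = 22.90.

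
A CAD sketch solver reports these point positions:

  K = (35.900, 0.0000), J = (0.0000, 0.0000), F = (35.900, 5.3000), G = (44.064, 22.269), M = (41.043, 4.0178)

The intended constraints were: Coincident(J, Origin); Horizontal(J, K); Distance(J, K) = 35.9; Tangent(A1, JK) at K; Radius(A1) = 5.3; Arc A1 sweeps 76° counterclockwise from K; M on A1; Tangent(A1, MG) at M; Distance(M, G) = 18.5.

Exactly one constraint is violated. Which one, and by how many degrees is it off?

Tangent(A1, MG) at M — off by 4.60°.

J = (0.00, 0.00) ✓; J.y = 0.00, K.y = 0.00 ✓; |JK| = 35.90 ✓; ∠(FK, KJ) = 90.00° ✓; |FK| = 5.300 ✓; bearing(F→M) − bearing(F→K) = 76.00° ✓; |FM| = 5.300 ✓; ∠(FM, MG) = 85.40° ✗; |MG| = 18.50 ✓.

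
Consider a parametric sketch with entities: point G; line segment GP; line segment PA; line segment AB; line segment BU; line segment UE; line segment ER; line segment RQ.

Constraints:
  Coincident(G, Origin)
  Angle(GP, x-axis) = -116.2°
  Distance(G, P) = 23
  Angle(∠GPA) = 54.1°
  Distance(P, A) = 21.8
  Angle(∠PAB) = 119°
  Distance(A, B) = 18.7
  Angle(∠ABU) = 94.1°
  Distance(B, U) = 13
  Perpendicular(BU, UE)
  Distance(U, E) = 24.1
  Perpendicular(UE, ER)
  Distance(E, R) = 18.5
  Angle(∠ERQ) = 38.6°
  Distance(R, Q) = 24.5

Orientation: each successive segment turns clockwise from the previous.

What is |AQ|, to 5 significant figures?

17.925

G is at the origin; GP runs at -116.2° with length 23.0, so P = (-10.155, -20.637). ∠GPA = 54.1° gives PA at 117.90° from the x-axis; with |PA| = 21.8, A = (-20.356, -1.3709). ∠PAB = 119.0° gives AB at 56.900° from the x-axis; with |AB| = 18.7, B = (-10.143, 14.294). ∠ABU = 94.1° gives BU at -29.000° from the x-axis; with |BU| = 13.0, U = (1.2267, 7.9920). The perpendicularity gives UE at right angles to BU, so UE runs at -119.00°; with |UE| = 24.1, E = (-10.457, -13.086). The perpendicularity gives ER at right angles to UE, so ER runs at 151.00°; with |ER| = 18.5, R = (-26.638, -4.1174). ∠ERQ = 38.6° gives RQ at 9.6000° from the x-axis; with |RQ| = 24.5, Q = (-2.4808, -0.031560). Then |AQ| = |Q − A| = 17.925.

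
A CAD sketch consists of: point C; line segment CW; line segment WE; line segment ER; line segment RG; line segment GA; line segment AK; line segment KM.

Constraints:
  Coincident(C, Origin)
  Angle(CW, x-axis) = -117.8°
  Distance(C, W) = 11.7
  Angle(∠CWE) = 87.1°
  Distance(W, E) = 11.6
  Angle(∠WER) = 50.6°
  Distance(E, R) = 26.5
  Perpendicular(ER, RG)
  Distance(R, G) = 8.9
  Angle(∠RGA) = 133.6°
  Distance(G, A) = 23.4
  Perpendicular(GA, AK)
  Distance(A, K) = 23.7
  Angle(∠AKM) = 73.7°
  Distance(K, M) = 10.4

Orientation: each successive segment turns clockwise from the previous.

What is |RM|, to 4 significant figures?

24.25

C is at the origin; CW runs at -117.8° with length 11.7, so W = (-5.457, -10.35). ∠CWE = 87.1° gives WE at 149.3° from the x-axis; with |WE| = 11.6, E = (-15.43, -4.427). ∠WER = 50.6° gives ER at 19.90° from the x-axis; with |ER| = 26.5, R = (9.487, 4.593). The perpendicularity gives RG at right angles to ER, so RG runs at -70.10°; with |RG| = 8.9, G = (12.52, -3.776). ∠RGA = 133.6° gives GA at -116.5° from the x-axis; with |GA| = 23.4, A = (2.075, -24.72). The perpendicularity gives AK at right angles to GA, so AK runs at 153.5°; with |AK| = 23.7, K = (-19.13, -14.14). ∠AKM = 73.7° gives KM at 47.20° from the x-axis; with |KM| = 10.4, M = (-12.07, -6.512). Then |RM| = |M − R| = 24.25.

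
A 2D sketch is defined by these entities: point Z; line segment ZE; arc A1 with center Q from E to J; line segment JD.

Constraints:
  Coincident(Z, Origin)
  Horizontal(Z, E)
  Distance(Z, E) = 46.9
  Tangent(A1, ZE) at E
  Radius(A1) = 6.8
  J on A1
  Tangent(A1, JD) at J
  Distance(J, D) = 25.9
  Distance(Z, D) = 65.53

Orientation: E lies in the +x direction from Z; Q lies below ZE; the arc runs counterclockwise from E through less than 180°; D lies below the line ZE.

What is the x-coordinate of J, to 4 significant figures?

41.55

Checks: |ZE| = 46.90 ✓; |QJ| = 6.800 ✓; ∠(QJ, JD) = 90.00° ✓; |JD| = 25.90 ✓; |ZD| = 65.53 ✓.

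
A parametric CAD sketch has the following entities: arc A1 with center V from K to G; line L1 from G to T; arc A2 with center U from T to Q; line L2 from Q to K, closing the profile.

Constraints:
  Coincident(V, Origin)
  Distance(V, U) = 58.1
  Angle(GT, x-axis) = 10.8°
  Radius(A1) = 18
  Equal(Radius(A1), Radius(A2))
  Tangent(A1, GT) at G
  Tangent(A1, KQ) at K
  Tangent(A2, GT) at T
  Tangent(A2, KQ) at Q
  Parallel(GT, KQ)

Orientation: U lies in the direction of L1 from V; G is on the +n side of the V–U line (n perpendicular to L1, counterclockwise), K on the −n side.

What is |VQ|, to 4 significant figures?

60.82

Tangency of A1 to both parallel lines with radius 18.0 puts G and K at V ± 18.0·n: G = (-3.373, 17.68), K = (3.373, -17.68). Equal radii place T and Q the same way about U: T = U + 18.0·n = (53.70, 28.57), Q = U − 18.0·n = (60.44, -6.794). Then |VQ| = |Q − V| = 60.82.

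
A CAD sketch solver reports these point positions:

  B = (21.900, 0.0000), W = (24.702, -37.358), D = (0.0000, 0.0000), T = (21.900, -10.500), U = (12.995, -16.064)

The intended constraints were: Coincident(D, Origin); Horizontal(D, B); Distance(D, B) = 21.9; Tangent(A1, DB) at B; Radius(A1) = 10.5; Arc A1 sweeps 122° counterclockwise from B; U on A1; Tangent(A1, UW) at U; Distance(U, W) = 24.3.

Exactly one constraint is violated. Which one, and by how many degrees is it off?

Tangent(A1, UW) at U — off by 3.20°.

D = (0.00, 0.00) ✓; D.y = 0.00, B.y = 0.00 ✓; |DB| = 21.90 ✓; ∠(TB, BD) = 90.00° ✓; |TB| = 10.50 ✓; bearing(T→U) − bearing(T→B) = 122.0° ✓; |TU| = 10.50 ✓; ∠(TU, UW) = 93.20° ✗; |UW| = 24.30 ✓.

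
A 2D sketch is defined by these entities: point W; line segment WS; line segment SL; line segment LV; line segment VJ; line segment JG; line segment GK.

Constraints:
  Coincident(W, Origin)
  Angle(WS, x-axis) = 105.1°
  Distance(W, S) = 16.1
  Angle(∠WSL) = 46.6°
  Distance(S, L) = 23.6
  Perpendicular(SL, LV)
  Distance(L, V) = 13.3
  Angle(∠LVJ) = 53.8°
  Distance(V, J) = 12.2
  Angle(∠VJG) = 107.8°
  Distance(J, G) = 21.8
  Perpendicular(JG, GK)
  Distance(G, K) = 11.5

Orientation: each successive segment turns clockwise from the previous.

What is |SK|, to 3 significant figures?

33.4

∠VJG = 107.8° gives JG at 43.3° from the x-axis; with |JG| = 21.8, G = (20.9, 18.6). JG is perpendicular to GK, so GK runs at -46.7°; with |GK| = 11.5, K = (28.8, 10.2). Then |SK| = |K − S| = 33.4.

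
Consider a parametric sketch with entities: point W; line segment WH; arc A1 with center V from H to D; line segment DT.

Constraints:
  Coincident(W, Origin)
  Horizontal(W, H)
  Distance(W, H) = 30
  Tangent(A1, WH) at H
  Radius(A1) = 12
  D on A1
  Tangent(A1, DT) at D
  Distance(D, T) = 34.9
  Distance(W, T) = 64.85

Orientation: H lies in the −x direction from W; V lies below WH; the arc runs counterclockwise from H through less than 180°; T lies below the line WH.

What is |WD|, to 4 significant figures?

43.12

W is at the origin; W and H share the same y with |WH| = 30.0 and H on the −x side, so H = (-30.00, 0.000). The tangent condition forces VH to be normal to WH, so V = H + (0, -12) = (-30.00, -12.00). Since VD ⟂ DT (tangency), |VT| = √(12.0² + 34.9²) = 36.91 regardless of where D sits on A1. So T lies on both circle(W, 64.85) and circle(V, 36.91); the below-WH intersection is T = (-46.86, -44.83). D is the foot of the tangent from T: D = (-41.88, -10.29).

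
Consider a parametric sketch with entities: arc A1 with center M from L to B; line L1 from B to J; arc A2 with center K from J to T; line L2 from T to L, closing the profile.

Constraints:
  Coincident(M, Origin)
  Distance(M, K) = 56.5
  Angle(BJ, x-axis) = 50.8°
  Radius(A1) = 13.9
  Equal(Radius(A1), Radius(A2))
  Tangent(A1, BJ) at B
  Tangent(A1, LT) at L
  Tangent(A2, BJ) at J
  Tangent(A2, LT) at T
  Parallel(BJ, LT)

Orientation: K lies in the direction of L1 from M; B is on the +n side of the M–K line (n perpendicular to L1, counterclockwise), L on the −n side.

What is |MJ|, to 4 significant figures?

58.18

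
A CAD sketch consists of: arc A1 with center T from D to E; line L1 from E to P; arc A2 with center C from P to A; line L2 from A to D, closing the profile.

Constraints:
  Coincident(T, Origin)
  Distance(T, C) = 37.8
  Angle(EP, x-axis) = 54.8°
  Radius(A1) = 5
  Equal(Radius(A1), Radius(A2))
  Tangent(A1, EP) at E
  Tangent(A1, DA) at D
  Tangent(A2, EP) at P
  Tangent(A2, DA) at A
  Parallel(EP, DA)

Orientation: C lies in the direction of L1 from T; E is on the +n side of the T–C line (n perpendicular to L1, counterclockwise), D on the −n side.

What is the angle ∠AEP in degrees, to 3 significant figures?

14.8°

The slot axis is L1's direction at 54.8°, so u = (cos 54.8°, sin 54.8°) = (0.576, 0.817) and n = (−sin 54.8°, cos 54.8°) = (-0.817, 0.576). T is at the origin and C lies 37.8 along u from T, so C = 37.8·u = (21.8, 30.9). Tangency of A1 to both parallel lines with radius 5.0 puts E and D at T ± 5.0·n: E = (-4.09, 2.88), D = (4.09, -2.88). Equal radii place P and A the same way about C: P = C + 5.0·n = (17.7, 33.8), A = C − 5.0·n = (25.9, 28.0). Then cos ∠AEP = EA·EP / (|EA||EP|), giving 14.8°.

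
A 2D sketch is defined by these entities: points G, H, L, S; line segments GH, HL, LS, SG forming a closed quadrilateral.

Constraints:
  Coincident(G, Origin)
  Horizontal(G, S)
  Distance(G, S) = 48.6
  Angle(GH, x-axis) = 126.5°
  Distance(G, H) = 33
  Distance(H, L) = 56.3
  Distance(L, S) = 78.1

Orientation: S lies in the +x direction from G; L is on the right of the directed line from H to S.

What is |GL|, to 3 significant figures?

37.9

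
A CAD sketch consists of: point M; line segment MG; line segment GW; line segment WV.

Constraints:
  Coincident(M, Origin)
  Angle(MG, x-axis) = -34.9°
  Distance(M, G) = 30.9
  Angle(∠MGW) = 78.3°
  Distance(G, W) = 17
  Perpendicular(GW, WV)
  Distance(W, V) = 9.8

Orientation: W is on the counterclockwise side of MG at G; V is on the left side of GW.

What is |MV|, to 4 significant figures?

23.10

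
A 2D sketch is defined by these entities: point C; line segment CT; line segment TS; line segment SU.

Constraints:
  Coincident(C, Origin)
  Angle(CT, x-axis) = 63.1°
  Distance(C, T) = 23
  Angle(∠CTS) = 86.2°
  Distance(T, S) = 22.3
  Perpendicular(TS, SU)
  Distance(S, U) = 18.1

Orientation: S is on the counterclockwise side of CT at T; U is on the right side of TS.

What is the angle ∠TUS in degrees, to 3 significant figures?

50.9°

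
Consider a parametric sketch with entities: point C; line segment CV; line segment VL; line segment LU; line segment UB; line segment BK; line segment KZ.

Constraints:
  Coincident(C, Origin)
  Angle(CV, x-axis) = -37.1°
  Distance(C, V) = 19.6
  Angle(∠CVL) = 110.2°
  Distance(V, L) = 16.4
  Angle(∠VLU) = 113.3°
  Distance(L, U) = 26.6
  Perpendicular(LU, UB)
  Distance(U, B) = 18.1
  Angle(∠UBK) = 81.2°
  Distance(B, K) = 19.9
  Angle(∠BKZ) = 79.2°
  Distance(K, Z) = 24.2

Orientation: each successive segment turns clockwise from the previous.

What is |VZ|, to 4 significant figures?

31.37

C is at the origin; CV runs at -37.1° with length 19.6, so V = (15.63, -11.82). ∠CVL = 110.2° gives VL at -106.9° from the x-axis; with |VL| = 16.4, L = (10.87, -27.51). ∠VLU = 113.3° gives LU at -173.6° from the x-axis; with |LU| = 26.6, U = (-15.57, -30.48). LU is perpendicular to UB, so UB runs at 96.40°; with |UB| = 18.1, B = (-17.59, -12.49). ∠UBK = 81.2° gives BK at -2.400° from the x-axis; with |BK| = 19.9, K = (2.296, -13.33). ∠BKZ = 79.2° gives KZ at -103.2° from the x-axis; with |KZ| = 24.2, Z = (-3.230, -36.89). Then |VZ| = |Z − V| = 31.37.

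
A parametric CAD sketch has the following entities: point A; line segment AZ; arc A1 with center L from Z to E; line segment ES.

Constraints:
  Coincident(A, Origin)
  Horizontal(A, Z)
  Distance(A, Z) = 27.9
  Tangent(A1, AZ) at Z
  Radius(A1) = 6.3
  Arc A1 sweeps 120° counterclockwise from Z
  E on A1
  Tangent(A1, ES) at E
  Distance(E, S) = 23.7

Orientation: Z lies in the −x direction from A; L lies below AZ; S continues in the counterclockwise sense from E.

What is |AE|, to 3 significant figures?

34.7

A is at the origin; A and Z share the same y with |AZ| = 27.9 and Z on the −x side, so Z = (-27.9, 0.00). The tangent condition forces LZ to be normal to AZ, so L = Z + (0, -6.3) = (-27.9, -6.30). On A1, Z sits at bearing 90° from L; a 120° counterclockwise sweep puts E at bearing 210°, so E = L + 6.3·(cos 210°, sin 210°) = (-33.4, -9.45). Then |AE| = |E − A| = 34.7.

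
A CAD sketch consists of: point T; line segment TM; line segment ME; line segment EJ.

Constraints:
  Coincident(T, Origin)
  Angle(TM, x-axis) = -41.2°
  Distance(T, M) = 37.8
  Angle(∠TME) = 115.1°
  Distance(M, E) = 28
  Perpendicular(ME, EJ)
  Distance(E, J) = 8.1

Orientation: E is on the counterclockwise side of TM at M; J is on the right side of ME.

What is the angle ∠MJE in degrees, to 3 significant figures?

73.9°

T is at the origin; TM runs at -41.2° with length 37.8, so M = 37.8·(cos -41.2°, sin -41.2°) = (28.4, -24.9). ∠TME = 115.1°, so ME runs at -41.2° + (180° − 115.1°) = 23.7° from the x-axis; with |ME| = 28.0, E = M + 28.0·(cos 23.7°, sin 23.7°) = (54.1, -13.6). ME is perpendicular to EJ; with |EJ| = 8.1 on the right of ME, J = E + 8.1·(0.402, -0.916) = (57.3, -21.1). Then cos ∠MJE = JM·JE / (|JM||JE|), giving 73.9°.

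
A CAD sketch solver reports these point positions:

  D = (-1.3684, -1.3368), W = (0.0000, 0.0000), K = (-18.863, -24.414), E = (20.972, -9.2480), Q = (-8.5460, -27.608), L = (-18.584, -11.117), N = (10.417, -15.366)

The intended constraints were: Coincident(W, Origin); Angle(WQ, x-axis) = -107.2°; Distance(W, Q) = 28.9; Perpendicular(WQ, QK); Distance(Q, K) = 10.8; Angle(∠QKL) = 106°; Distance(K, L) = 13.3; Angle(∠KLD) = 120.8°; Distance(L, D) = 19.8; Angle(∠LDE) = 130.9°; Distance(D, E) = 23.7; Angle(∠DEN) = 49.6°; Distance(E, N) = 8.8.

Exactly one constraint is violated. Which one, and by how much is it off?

Distance(E, N) = 8.8 — off by 3.40.

W = (0.00, 0.00) ✓; WQ at -107.2° ✓; |WQ| = 28.90 ✓; ∠(WQ, QK) = 90.00° ✓; |QK| = 10.80 ✓; ∠QKL = 106.0° ✓; |KL| = 13.30 ✓; ∠KLD = 120.8° ✓; |LD| = 19.80 ✓; ∠LDE = 130.9° ✓; |DE| = 23.70 ✓; ∠DEN = 49.60° ✓; |EN| = 12.20 ✗.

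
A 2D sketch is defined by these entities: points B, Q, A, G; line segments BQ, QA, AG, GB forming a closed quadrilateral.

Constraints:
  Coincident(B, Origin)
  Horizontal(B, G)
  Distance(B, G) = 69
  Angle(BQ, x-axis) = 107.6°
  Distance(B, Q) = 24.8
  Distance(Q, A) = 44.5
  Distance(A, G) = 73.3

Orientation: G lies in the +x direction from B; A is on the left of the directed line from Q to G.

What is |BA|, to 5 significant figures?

60.865

B is at the origin; B and G share the same y with |BG| = 69.0 and G in +x, so G = (69.0, 0). BQ runs at 107.6° with |BQ| = 24.8, so Q = (-7.4988, 23.639). A is determined by |QA| = 44.5 and |AG| = 73.3 together: it lies at the intersection of circle(Q, 44.5) and circle(G, 73.3). With |QG| = 80.068, the foot of the radical line on QG is 18.848 from Q and the perpendicular offset is √(44.5² − 18.848²) = 40.311. Taking the left-of-QG solution: A = (22.410, 56.589).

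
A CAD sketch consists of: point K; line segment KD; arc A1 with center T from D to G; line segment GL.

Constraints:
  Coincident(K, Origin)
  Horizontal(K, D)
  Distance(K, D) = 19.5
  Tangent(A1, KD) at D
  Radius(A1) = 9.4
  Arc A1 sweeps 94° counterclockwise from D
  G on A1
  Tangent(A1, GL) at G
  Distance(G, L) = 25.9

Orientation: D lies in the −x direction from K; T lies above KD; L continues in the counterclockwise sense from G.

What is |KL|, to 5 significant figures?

37.823

K is at the origin; KD is horizontal with |KD| = 19.5 and D on the −x side, so D = (-19.500, 0.0000). A1 meets KD tangentially, so TD is at right angles to KD, so T = D + (0, 9.4) = (-19.500, 9.4000). On A1, D sits at bearing -90° from T; a 94° counterclockwise sweep puts G at bearing 4°, so G = T + 9.4·(cos 4°, sin 4°) = (-10.123, 10.056). Since A1 is tangent to GL there, TG ⟂ GL, so GL runs along (−sin 4°, cos 4°); with |GL| = 25.9, L = (-11.930, 35.893). Then |KL| = |L − K| = 37.823.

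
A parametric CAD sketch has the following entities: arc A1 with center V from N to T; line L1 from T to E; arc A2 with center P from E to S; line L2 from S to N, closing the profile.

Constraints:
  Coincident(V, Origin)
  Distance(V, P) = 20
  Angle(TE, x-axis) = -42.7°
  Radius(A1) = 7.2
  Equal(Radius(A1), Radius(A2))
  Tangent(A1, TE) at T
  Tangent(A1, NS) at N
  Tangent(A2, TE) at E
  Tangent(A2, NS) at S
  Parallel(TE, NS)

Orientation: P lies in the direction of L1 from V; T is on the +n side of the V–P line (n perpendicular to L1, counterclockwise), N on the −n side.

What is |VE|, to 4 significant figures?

21.26

The slot axis is L1's direction at -42.7°, so u = (cos -42.7°, sin -42.7°) = (0.7349, -0.6782) and n = (−sin -42.7°, cos -42.7°) = (0.6782, 0.7349). V is at the origin and P lies 20.0 along u from V, so P = 20.0·u = (14.70, -13.56). Tangency of A1 to both parallel lines with radius 7.2 puts T and N at V ± 7.2·n: T = (4.883, 5.291), N = (-4.883, -5.291). Equal radii place E and S the same way about P: E = P + 7.2·n = (19.58, -8.272), S = P − 7.2·n = (9.816, -18.85). Then |VE| = |E − V| = 21.26.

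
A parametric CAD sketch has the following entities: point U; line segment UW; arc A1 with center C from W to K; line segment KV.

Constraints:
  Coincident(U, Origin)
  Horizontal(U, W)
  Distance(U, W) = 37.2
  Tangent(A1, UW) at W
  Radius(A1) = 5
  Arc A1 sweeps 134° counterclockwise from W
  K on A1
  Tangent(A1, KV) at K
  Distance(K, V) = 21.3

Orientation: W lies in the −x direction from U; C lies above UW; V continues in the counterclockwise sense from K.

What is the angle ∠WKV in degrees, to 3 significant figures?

113°

U is at the origin; UW is horizontal with |UW| = 37.2 and W on the −x side, so W = (-37.2, 0.00). Since A1 is tangent to UW there, CW ⟂ UW, so C = W + (0, 5) = (-37.2, 5.00). On A1, W sits at bearing -90° from C; a 134° counterclockwise sweep puts K at bearing 44°, so K = C + 5.0·(cos 44°, sin 44°) = (-33.6, 8.47). The tangent condition forces CK to be normal to KV, so KV runs along (−sin 44°, cos 44°); with |KV| = 21.3, V = (-48.4, 23.8). Then cos ∠WKV = KW·KV / (|KW||KV|), giving 113°.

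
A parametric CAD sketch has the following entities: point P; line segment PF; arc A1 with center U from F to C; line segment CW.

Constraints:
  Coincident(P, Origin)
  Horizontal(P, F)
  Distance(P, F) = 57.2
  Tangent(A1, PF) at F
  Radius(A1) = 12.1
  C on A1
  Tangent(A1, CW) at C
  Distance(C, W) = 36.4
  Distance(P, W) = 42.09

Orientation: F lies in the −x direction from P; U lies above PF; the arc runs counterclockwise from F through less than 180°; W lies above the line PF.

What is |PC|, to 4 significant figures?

47.85

Checks: P = (0.00, 0.00) ✓; |UC| = 12.10 ✓; ∠(UC, CW) = 90.00° ✓; |CW| = 36.40 ✓; |PW| = 42.09 ✓.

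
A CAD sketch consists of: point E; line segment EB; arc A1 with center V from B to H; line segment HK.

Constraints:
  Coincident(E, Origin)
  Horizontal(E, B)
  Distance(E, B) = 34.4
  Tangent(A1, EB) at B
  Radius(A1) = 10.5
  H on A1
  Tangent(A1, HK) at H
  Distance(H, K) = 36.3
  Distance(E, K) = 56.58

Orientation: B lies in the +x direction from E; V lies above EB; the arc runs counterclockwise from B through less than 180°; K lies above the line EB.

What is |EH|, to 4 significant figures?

46.42

Checks: E.y = 0.00, B.y = 0.00 ✓; |VH| = 10.50 ✓; ∠(VH, HK) = 90.00° ✓; |HK| = 36.30 ✓; |EK| = 56.58 ✓.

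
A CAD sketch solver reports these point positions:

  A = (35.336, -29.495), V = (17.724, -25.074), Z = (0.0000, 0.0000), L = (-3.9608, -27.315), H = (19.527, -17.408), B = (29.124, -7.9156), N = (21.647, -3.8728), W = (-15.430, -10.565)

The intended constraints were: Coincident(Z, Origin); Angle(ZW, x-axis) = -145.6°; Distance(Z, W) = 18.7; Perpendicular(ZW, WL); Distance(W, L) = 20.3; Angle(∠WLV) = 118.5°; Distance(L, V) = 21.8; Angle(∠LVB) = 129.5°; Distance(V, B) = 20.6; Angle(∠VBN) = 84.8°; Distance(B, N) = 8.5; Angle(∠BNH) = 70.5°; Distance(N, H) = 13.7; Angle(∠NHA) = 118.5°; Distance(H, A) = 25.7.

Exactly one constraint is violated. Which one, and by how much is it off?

Distance(H, A) = 25.7 — off by 5.80.

Z = (0.00, 0.00) ✓; ZW at -145.6° ✓; |ZW| = 18.70 ✓; ∠(ZW, WL) = 90.00° ✓; |WL| = 20.30 ✓; ∠WLV = 118.5° ✓; |LV| = 21.80 ✓; ∠LVB = 129.5° ✓; |VB| = 20.60 ✓; ∠VBN = 84.80° ✓; |BN| = 8.500 ✓; ∠BNH = 70.50° ✓; |NH| = 13.70 ✓; ∠NHA = 118.5° ✓; |HA| = 19.90 ✗.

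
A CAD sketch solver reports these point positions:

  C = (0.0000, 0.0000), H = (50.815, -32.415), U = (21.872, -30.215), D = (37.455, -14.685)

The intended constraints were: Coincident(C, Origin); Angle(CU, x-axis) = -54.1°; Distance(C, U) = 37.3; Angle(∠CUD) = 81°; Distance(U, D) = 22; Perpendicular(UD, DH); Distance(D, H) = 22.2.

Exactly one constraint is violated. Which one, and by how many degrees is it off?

Perpendicular(UD, DH) — off by 7.90°.

C = (0.00, 0.00) ✓; CU at -54.10° ✓; |CU| = 37.30 ✓; ∠CUD = 81.00° ✓; |UD| = 22.00 ✓; ∠(UD, DH) = 97.90° ✗; |DH| = 22.20 ✓.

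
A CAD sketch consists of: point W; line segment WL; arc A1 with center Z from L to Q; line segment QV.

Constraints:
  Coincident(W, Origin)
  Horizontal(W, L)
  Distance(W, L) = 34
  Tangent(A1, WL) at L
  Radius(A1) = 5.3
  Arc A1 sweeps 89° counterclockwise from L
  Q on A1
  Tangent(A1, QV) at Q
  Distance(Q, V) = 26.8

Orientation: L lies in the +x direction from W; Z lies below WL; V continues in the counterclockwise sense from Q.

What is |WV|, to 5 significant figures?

42.677

W is at the origin; W and L share the same y with |WL| = 34.0 and L on the +x side, so L = (34.000, 0.0000). A1 meets WL tangentially, so ZL is at right angles to WL, so Z = L + (0, -5.3) = (34.000, -5.3000). On A1, L sits at bearing 90° from Z; an 89° counterclockwise sweep puts Q at bearing 179°, so Q = Z + 5.3·(cos 179°, sin 179°) = (28.701, -5.2075). A1 meets QV tangentially, so ZQ is at right angles to QV, so QV runs along (−sin 179°, cos 179°); with |QV| = 26.8, V = (28.233, -32.003). Then |WV| = |V − W| = 42.677.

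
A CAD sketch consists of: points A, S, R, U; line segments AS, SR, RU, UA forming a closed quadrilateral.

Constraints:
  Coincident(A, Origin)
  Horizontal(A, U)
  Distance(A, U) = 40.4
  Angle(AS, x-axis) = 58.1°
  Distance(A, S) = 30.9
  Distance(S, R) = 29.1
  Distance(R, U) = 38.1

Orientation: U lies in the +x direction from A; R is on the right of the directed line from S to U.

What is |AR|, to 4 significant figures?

2.421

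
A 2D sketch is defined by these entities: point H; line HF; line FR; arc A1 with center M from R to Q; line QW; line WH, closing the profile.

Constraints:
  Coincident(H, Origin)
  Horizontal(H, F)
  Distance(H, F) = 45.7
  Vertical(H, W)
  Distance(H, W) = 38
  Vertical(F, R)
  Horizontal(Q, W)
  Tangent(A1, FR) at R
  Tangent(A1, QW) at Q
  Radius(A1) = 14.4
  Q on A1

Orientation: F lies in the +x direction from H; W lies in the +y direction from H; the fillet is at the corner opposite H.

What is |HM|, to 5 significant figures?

39.200

H is at the origin; HF is horizontal with |HF| = 45.7 and F on the +x side, so F = (45.700, 0.0000). H and W share the same x with |HW| = 38.0 and W on the +y side, so W = (0.0000, 38.000). The virtual corner opposite H is at (45.700, 38.000). A1 meets FR tangentially, so MR is at right angles to FR and since A1 is tangent to QW there, MQ ⟂ QW, with radius 14.4, so the center M sits 14.4 in from both sides at M = (31.300, 23.600). Then |HM| = |M − H| = 39.200.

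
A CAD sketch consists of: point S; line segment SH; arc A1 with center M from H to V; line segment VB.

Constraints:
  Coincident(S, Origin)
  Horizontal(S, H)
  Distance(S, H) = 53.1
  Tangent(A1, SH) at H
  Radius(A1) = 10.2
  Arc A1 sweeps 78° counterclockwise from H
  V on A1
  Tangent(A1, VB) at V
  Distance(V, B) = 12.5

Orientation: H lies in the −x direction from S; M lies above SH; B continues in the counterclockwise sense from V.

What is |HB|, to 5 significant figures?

23.885

S is at the origin; SH is horizontal with |SH| = 53.1 and H on the −x side, so H = (-53.100, 0.0000). Tangency of A1 to SH means the radius MH is perpendicular to SH, so M = H + (0, 10.2) = (-53.100, 10.200). On A1, H sits at bearing -90° from M; a 78° counterclockwise sweep puts V at bearing -12°, so V = M + 10.2·(cos -12°, sin -12°) = (-43.123, 8.0793). Tangency of A1 to VB means the radius MV is perpendicular to VB, so VB runs along (−sin -12°, cos -12°); with |VB| = 12.5, B = (-40.524, 20.306). Then |HB| = |B − H| = 23.885.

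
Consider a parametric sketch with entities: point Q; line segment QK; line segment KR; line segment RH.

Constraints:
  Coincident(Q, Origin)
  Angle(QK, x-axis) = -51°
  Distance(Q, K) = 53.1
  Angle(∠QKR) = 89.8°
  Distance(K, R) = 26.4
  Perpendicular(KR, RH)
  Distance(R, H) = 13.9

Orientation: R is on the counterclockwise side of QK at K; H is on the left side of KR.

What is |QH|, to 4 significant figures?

47.16

Q is at the origin; QK runs at -51.0° with length 53.1, so K = 53.1·(cos -51.0°, sin -51.0°) = (33.42, -41.27). ∠QKR = 89.8°, so KR runs at -51.0° + (180° − 89.8°) = 39.20° from the x-axis; with |KR| = 26.4, R = K + 26.4·(cos 39.20°, sin 39.20°) = (53.88, -24.58). The perpendicularity gives RH at right angles to KR; with |RH| = 13.9 on the left of KR, H = R + 13.9·(-0.6320, 0.7749) = (45.09, -13.81). Then |QH| = |H − Q| = 47.16.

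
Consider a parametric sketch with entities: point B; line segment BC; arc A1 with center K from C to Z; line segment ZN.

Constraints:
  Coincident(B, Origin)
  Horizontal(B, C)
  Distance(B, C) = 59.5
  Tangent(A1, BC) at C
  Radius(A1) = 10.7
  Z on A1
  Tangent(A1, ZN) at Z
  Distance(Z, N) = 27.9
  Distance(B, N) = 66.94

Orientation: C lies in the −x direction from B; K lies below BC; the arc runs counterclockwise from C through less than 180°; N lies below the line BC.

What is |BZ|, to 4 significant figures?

70.49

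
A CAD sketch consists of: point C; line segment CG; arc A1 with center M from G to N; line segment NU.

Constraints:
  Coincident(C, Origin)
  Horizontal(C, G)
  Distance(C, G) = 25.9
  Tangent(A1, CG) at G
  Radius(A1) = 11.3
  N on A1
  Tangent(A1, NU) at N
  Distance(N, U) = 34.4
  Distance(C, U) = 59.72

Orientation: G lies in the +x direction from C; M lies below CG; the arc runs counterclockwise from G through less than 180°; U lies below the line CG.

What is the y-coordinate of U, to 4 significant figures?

-44.91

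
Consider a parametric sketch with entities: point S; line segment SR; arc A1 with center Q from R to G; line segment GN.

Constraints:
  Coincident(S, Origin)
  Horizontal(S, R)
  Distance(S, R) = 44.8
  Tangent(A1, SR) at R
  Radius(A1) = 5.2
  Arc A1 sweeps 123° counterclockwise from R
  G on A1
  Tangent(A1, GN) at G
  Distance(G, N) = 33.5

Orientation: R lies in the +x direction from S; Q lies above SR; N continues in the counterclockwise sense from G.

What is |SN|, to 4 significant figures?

47.55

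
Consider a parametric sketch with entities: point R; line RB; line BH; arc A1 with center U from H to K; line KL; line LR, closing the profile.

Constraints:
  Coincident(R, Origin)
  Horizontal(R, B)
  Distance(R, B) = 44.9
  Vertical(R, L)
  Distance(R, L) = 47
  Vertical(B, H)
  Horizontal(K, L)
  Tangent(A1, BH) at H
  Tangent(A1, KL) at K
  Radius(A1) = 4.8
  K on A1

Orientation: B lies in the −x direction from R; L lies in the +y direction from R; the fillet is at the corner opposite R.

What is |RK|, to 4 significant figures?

61.78

The virtual corner opposite R is at (-44.90, 47.00). The tangent condition forces UH to be normal to BH and tangency of A1 to KL means the radius UK is perpendicular to KL, with radius 4.8, so the center U sits 4.8 in from both sides at U = (-40.10, 42.20). That places the tangent points at H = (-44.90, 42.20) on BH and K = (-40.10, 47.00) on KL. Then |RK| = |K − R| = 61.78.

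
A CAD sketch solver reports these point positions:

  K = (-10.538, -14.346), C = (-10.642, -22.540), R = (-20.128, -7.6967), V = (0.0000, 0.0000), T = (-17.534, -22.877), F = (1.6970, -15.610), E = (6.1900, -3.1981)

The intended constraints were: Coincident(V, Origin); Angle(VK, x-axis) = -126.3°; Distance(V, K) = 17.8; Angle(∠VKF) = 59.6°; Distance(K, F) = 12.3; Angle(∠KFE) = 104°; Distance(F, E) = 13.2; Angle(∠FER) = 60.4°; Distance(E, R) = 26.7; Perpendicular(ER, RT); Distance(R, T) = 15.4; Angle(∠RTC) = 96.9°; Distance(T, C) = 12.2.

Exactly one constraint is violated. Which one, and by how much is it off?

Distance(T, C) = 12.2 — off by 5.30.

V = (0.00, 0.00) ✓; VK at -126.3° ✓; |VK| = 17.80 ✓; ∠VKF = 59.60° ✓; |KF| = 12.30 ✓; ∠KFE = 104.0° ✓; |FE| = 13.20 ✓; ∠FER = 60.40° ✓; |ER| = 26.70 ✓; ∠(ER, RT) = 90.00° ✓; |RT| = 15.40 ✓; ∠RTC = 96.90° ✓; |TC| = 6.900 ✗.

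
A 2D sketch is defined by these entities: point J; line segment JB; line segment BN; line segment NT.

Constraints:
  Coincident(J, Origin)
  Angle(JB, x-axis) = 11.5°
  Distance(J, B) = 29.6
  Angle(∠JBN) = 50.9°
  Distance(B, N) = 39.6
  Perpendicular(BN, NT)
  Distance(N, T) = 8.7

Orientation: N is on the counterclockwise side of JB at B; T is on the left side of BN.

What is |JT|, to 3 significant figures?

25.3

J is at the origin; JB runs at 11.5° with length 29.6, so B = 29.6·(cos 11.5°, sin 11.5°) = (29.0, 5.90). ∠JBN = 50.9°, so BN runs at 11.5° + (180° − 50.9°) = 141° from the x-axis; with |BN| = 39.6, N = B + 39.6·(cos 141°, sin 141°) = (-1.59, 31.0). BN ⟂ NT; with |NT| = 8.7 on the left of BN, T = N + 8.7·(-0.635, -0.773) = (-7.12, 24.3). Then |JT| = |T − J| = 25.3.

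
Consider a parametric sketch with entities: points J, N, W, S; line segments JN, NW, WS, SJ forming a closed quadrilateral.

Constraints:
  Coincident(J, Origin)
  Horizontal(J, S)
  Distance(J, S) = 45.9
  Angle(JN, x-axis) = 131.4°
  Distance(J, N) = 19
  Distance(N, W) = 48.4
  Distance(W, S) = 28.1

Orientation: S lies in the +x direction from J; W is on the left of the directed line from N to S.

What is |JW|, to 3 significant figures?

43.0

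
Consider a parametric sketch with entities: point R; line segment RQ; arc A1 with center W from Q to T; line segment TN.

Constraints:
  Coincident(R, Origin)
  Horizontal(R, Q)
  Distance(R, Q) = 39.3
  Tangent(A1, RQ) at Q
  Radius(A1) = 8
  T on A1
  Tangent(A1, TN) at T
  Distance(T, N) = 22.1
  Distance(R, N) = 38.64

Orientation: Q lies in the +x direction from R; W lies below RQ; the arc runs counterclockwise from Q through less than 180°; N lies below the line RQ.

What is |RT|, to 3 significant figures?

32.1

R is at the origin; RQ is horizontal with |RQ| = 39.3 and Q on the +x side, so Q = (39.3, 0.00). Since A1 is tangent to RQ there, WQ ⟂ RQ, so W = Q + (0, -8) = (39.3, -8.00). Since WT ⟂ TN (tangency), |WN| = √(8.0² + 22.1²) = 23.5 regardless of where T sits on A1. So N lies on both circle(R, 38.64) and circle(W, 23.5); the below-RQ intersection is N = (26.8, -27.9). T is the foot of the tangent from N: T = (31.5, -6.29).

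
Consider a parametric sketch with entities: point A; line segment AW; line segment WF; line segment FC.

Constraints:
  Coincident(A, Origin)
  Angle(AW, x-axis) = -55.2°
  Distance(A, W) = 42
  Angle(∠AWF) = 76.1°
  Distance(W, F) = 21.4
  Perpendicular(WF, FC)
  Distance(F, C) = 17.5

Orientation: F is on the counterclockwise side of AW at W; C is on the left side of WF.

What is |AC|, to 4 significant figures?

25.87

A is at the origin; AW runs at -55.2° with length 42.0, so W = 42.0·(cos -55.2°, sin -55.2°) = (23.97, -34.49). ∠AWF = 76.1°, so WF runs at -55.2° + (180° − 76.1°) = 48.70° from the x-axis; with |WF| = 21.4, F = W + 21.4·(cos 48.70°, sin 48.70°) = (38.09, -18.41). WF ⟂ FC; with |FC| = 17.5 on the left of WF, C = F + 17.5·(-0.7513, 0.6600) = (24.95, -6.861). Then |AC| = |C − A| = 25.87.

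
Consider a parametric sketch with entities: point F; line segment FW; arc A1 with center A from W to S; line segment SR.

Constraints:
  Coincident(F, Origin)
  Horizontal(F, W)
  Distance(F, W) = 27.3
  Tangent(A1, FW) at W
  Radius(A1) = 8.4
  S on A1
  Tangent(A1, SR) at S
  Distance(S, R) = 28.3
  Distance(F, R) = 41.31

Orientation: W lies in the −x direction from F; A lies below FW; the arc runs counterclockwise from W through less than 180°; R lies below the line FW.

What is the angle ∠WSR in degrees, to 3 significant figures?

119°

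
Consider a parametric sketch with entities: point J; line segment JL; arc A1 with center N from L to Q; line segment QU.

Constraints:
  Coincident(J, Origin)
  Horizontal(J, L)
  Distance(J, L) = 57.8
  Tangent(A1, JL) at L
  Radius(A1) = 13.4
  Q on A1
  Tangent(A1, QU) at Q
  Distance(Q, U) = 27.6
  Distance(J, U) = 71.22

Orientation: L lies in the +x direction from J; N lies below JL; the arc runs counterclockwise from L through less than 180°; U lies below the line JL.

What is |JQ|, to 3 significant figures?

49.1

J is at the origin; J and L share the same y with |JL| = 57.8 and L on the +x side, so L = (57.8, 0.00). The tangent condition forces NL to be normal to JL, so N = L + (0, -13.4) = (57.8, -13.4). Since NQ ⟂ QU (tangency), |NU| = √(13.4² + 27.6²) = 30.7 regardless of where Q sits on A1. So U lies on both circle(J, 71.22) and circle(N, 30.7); the below-JL intersection is U = (56.0, -44.0). Q is the foot of the tangent from U: Q = (45.4, -18.5).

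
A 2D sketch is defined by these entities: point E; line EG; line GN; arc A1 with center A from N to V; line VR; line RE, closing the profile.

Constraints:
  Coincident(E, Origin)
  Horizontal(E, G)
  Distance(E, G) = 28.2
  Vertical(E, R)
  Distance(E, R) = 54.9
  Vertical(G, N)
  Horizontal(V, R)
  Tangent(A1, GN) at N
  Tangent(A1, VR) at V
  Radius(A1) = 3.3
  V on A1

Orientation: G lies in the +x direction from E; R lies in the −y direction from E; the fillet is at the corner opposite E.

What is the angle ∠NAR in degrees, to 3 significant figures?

172°

The virtual corner opposite E is at (28.2, -54.9). A1 meets GN tangentially, so AN is at right angles to GN and A1 meets VR tangentially, so AV is at right angles to VR, with radius 3.3, so the center A sits 3.3 in from both sides at A = (24.9, -51.6). That places the tangent points at N = (28.2, -51.6) on GN and V = (24.9, -54.9) on VR. Then cos ∠NAR = AN·AR / (|AN||AR|), giving 172°.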